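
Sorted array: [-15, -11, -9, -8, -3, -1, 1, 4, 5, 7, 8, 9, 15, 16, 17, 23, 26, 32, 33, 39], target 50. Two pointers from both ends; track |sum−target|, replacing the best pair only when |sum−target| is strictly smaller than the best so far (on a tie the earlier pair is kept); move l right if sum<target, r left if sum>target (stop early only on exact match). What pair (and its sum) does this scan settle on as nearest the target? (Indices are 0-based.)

l=0 r=19: -15+39=24 d=26 *, l++
l=1 r=19: -11+39=28 d=22 *, l++
l=2 r=19: -9+39=30 d=20 *, l++
l=3 r=19: -8+39=31 d=19 *, l++
l=4 r=19: -3+39=36 d=14 *, l++
l=5 r=19: -1+39=38 d=12 *, l++
l=6 r=19: 1+39=40 d=10 *, l++
l=7 r=19: 4+39=43 d=7 *, l++
l=8 r=19: 5+39=44 d=6 *, l++
l=9 r=19: 7+39=46 d=4 *, l++
l=10 r=19: 8+39=47 d=3 *, l++
l=11 r=19: 9+39=48 d=2 *, l++
l=12 r=19: 15+39=54 d=4, r--
l=12 r=18: 15+33=48 d=2, l++
l=13 r=18: 16+33=49 d=1 *, l++
l=14 r=18: 17+33=50 d=0 *, stop

pair (17, 33) with sum 50 (|Δ|=0)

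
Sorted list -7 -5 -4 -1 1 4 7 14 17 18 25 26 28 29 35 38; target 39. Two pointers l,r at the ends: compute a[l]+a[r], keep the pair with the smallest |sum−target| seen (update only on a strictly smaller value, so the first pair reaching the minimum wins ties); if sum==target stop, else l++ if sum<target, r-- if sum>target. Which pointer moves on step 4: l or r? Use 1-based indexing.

l=1 r=16: -7+38=31 d=8 *, l++
l=2 r=16: -5+38=33 d=6 *, l++
l=3 r=16: -4+38=34 d=5 *, l++
l=4 r=16: -1+38=37 d=2 *, l++

l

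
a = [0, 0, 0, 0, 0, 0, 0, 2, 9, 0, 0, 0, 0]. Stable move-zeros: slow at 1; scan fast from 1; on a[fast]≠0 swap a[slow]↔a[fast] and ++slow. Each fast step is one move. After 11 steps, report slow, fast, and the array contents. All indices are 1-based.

(s=1,f=1) a[fast]=0 → fast++
(s=1,f=2) a[fast]=0 → fast++
(s=1,f=3) a[fast]=0 → fast++
(s=1,f=4) a[fast]=0 → fast++
(s=1,f=5) a[fast]=0 → fast++
(s=1,f=6) a[fast]=0 → fast++
(s=1,f=7) a[fast]=0 → fast++
(s=1,f=8) a[fast]=2≠0 swap→a[1]=2 → slow++,fast++
(s=2,f=9) a[fast]=9≠0 swap→a[2]=9 → slow++,fast++
(s=3,f=10) a[fast]=0 → fast++
(s=3,f=11) a[fast]=0 → fast++

slow=3, fast=12, a=[2, 9, 0, 0, 0, 0, 0, 0, 0, 0, 0, 0, 0]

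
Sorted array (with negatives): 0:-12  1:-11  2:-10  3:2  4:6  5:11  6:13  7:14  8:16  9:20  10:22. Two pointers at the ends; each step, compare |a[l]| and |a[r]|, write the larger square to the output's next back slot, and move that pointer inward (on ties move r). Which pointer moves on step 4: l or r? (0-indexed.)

[0,10] |-12|<=|22| out[10]=484 → r--
[0,9] |-12|<=|20| out[9]=400 → r--
[0,8] |-12|<=|16| out[8]=256 → r--
[0,7] |-12|<=|14| out[7]=196 → r--

r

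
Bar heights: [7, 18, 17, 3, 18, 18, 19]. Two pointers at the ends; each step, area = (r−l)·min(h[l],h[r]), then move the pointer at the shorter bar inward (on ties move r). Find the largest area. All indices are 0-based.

max area = 90

l=0 r=6: min(7,19)*6=42 best=42 *, l++
l=1 r=6: min(18,19)*5=90 best=90 *, l++
l=2 r=6: min(17,19)*4=68 best=90, l++
l=3 r=6: min(3,19)*3=9 best=90, l++
l=4 r=6: min(18,19)*2=36 best=90, l++
l=5 r=6: min(18,19)*1=18 best=90, l++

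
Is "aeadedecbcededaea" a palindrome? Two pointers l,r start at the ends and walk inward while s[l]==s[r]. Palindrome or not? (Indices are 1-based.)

palindrome

l=1 r=17: 'a'=='a', l++,r--
l=2 r=16: 'e'=='e', l++,r--
l=3 r=15: 'a'=='a', l++,r--
l=4 r=14: 'd'=='d', l++,r--
l=5 r=13: 'e'=='e', l++,r--
l=6 r=12: 'd'=='d', l++,r--
l=7 r=11: 'e'=='e', l++,r--
l=8 r=10: 'c'=='c', l++,r--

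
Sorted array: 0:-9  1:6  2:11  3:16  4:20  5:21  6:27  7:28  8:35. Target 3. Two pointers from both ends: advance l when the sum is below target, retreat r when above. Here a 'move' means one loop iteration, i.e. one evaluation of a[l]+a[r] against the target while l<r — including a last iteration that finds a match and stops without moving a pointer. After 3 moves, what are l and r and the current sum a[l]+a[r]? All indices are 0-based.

l=0 r=8: -9+35=26 >3, r--
l=0 r=7: -9+28=19 >3, r--
l=0 r=6: -9+27=18 >3, r--

l=0, r=5, sum=12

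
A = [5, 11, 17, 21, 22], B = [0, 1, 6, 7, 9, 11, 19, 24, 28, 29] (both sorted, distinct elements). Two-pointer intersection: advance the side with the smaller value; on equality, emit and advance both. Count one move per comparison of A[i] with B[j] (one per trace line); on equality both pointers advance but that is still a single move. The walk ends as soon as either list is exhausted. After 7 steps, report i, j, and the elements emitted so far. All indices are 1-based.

i=3, j=7, emitted=[11]

[i=1,j=1] 5>0 → j++
[i=1,j=2] 5>1 → j++
[i=1,j=3] 5<6 → i++
[i=2,j=3] 11>6 → j++
[i=2,j=4] 11>7 → j++
[i=2,j=5] 11>9 → j++
[i=2,j=6] 11==11 emit → i++,j++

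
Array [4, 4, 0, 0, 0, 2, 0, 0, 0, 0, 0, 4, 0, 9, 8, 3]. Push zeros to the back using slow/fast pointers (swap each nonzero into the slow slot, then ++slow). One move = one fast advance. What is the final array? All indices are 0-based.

[4, 4, 2, 4, 9, 8, 3, 0, 0, 0, 0, 0, 0, 0, 0, 0]

slow=0 fast=0: a[fast]=4≠0 swap→a[0]=4, slow++,fast++
slow=1 fast=1: a[fast]=4≠0 swap→a[1]=4, slow++,fast++
slow=2 fast=2: a[fast]=0, fast++
slow=2 fast=3: a[fast]=0, fast++
slow=2 fast=4: a[fast]=0, fast++
slow=2 fast=5: a[fast]=2≠0 swap→a[2]=2, slow++,fast++
slow=3 fast=6: a[fast]=0, fast++
slow=3 fast=7: a[fast]=0, fast++
slow=3 fast=8: a[fast]=0, fast++
slow=3 fast=9: a[fast]=0, fast++
slow=3 fast=10: a[fast]=0, fast++
slow=3 fast=11: a[fast]=4≠0 swap→a[3]=4, slow++,fast++
slow=4 fast=12: a[fast]=0, fast++
slow=4 fast=13: a[fast]=9≠0 swap→a[4]=9, slow++,fast++
slow=5 fast=14: a[fast]=8≠0 swap→a[5]=8, slow++,fast++
slow=6 fast=15: a[fast]=3≠0 swap→a[6]=3, slow++,fast++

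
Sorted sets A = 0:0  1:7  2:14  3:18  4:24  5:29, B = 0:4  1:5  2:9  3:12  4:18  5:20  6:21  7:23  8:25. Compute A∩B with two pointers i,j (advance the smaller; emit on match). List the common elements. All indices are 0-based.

intersection = [18]

i=0 j=0: 0<4, i++
i=1 j=0: 7>4, j++
i=1 j=1: 7>5, j++
i=1 j=2: 7<9, i++
i=2 j=2: 14>9, j++
i=2 j=3: 14>12, j++
i=2 j=4: 14<18, i++
i=3 j=4: 18==18 emit, i++,j++
i=4 j=5: 24>20, j++
i=4 j=6: 24>21, j++
i=4 j=7: 24>23, j++
i=4 j=8: 24<25, i++
i=5 j=8: 29>25, j++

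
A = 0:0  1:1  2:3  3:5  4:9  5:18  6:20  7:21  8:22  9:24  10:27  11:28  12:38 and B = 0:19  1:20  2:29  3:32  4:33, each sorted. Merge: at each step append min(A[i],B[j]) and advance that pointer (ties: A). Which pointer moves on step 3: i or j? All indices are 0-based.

i

i=0 j=0: A[i]=0<=B[j]=19 take 0, i++
i=1 j=0: A[i]=1<=B[j]=19 take 1, i++
i=2 j=0: A[i]=3<=B[j]=19 take 3, i++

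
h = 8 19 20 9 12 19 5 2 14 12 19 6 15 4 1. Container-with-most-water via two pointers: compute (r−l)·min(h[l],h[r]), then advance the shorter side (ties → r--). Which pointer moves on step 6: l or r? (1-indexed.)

[1,15] min(8,1)*14=14 best=14 * → r--
[1,14] min(8,4)*13=52 best=52 * → r--
[1,13] min(8,15)*12=96 best=96 * → l++
[2,13] min(19,15)*11=165 best=165 * → r--
[2,12] min(19,6)*10=60 best=165 → r--
[2,11] min(19,19)*9=171 best=171 * → r--

r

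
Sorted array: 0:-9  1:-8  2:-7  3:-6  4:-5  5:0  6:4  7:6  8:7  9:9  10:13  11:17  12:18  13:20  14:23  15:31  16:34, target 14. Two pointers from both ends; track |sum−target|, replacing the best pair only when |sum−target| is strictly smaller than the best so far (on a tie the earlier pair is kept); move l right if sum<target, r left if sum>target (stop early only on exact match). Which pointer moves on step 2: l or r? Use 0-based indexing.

r

l=0 r=16: -9+34=25 d=11 *, r--
l=0 r=15: -9+31=22 d=8 *, r--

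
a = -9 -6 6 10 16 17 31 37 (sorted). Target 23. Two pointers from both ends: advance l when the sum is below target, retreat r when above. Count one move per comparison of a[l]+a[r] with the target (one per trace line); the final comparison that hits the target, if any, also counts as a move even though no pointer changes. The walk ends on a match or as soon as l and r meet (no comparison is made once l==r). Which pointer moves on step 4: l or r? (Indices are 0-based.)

[0,7] -9+37=28 >23 → r--
[0,6] -9+31=22 <23 → l++
[1,6] -6+31=25 >23 → r--
[1,5] -6+17=11 <23 → l++

l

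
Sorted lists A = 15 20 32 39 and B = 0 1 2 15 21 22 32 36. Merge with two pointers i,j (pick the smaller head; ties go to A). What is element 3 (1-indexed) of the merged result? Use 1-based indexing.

merged[3] = 2

i=1 j=1: A[i]=15>B[j]=0 take 0, j++
i=1 j=2: A[i]=15>B[j]=1 take 1, j++
i=1 j=3: A[i]=15>B[j]=2 take 2, j++
i=1 j=4: A[i]=15<=B[j]=15 take 15, i++
i=2 j=4: A[i]=20>B[j]=15 take 15, j++
i=2 j=5: A[i]=20<=B[j]=21 take 20, i++
i=3 j=5: A[i]=32>B[j]=21 take 21, j++
i=3 j=6: A[i]=32>B[j]=22 take 22, j++
i=3 j=7: A[i]=32<=B[j]=32 take 32, i++
i=4 j=7: A[i]=39>B[j]=32 take 32, j++
i=4 j=8: A[i]=39>B[j]=36 take 36, j++
i=4 j=9: B done, take A[i]=39, i++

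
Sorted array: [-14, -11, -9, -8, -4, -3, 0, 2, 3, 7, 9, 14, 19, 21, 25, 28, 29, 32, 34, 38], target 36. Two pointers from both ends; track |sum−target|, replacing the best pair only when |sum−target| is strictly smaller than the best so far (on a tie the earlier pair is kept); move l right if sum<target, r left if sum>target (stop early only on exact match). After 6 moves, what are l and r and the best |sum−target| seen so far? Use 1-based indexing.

l=1 r=20: -14+38=24 d=12 *, l++
l=2 r=20: -11+38=27 d=9 *, l++
l=3 r=20: -9+38=29 d=7 *, l++
l=4 r=20: -8+38=30 d=6 *, l++
l=5 r=20: -4+38=34 d=2 *, l++
l=6 r=20: -3+38=35 d=1 *, l++

l=7, r=20, best |Δ|=1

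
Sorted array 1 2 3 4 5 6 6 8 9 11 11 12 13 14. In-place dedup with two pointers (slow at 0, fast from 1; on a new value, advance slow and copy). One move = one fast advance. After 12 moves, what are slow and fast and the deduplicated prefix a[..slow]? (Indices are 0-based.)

slow=10, fast=13, prefix=[1, 2, 3, 4, 5, 6, 8, 9, 11, 12, 13]

slow=0 fast=1: a[fast]=2≠a[slow]=1 write a[1]=2, slow++,fast++
slow=1 fast=2: a[fast]=3≠a[slow]=2 write a[2]=3, slow++,fast++
slow=2 fast=3: a[fast]=4≠a[slow]=3 write a[3]=4, slow++,fast++
slow=3 fast=4: a[fast]=5≠a[slow]=4 write a[4]=5, slow++,fast++
slow=4 fast=5: a[fast]=6≠a[slow]=5 write a[5]=6, slow++,fast++
slow=5 fast=6: a[fast]=6=a[slow] dup, fast++
slow=5 fast=7: a[fast]=8≠a[slow]=6 write a[6]=8, slow++,fast++
slow=6 fast=8: a[fast]=9≠a[slow]=8 write a[7]=9, slow++,fast++
slow=7 fast=9: a[fast]=11≠a[slow]=9 write a[8]=11, slow++,fast++
slow=8 fast=10: a[fast]=11=a[slow] dup, fast++
slow=8 fast=11: a[fast]=12≠a[slow]=11 write a[9]=12, slow++,fast++
slow=9 fast=12: a[fast]=13≠a[slow]=12 write a[10]=13, slow++,fast++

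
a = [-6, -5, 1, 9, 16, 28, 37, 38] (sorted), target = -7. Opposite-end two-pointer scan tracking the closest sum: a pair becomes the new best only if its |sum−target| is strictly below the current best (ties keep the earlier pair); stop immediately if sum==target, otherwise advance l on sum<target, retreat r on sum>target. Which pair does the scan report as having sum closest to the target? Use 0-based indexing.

l=0 r=7: -6+38=32 d=39 *, r--
l=0 r=6: -6+37=31 d=38 *, r--
l=0 r=5: -6+28=22 d=29 *, r--
l=0 r=4: -6+16=10 d=17 *, r--
l=0 r=3: -6+9=3 d=10 *, r--
l=0 r=2: -6+1=-5 d=2 *, r--
l=0 r=1: -6+-5=-11 d=4, l++

pair (-6, 1) with sum -5 (|Δ|=2)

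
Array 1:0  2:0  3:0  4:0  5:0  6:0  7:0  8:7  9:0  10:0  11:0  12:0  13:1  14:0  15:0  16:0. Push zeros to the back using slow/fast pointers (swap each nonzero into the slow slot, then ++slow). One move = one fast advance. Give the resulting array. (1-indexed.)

[7, 1, 0, 0, 0, 0, 0, 0, 0, 0, 0, 0, 0, 0, 0, 0]

slow=1 fast=1: a[fast]=0, fast++
slow=1 fast=2: a[fast]=0, fast++
slow=1 fast=3: a[fast]=0, fast++
slow=1 fast=4: a[fast]=0, fast++
slow=1 fast=5: a[fast]=0, fast++
slow=1 fast=6: a[fast]=0, fast++
slow=1 fast=7: a[fast]=0, fast++
slow=1 fast=8: a[fast]=7≠0 swap→a[1]=7, slow++,fast++
slow=2 fast=9: a[fast]=0, fast++
slow=2 fast=10: a[fast]=0, fast++
slow=2 fast=11: a[fast]=0, fast++
slow=2 fast=12: a[fast]=0, fast++
slow=2 fast=13: a[fast]=1≠0 swap→a[2]=1, slow++,fast++
slow=3 fast=14: a[fast]=0, fast++
slow=3 fast=15: a[fast]=0, fast++
slow=3 fast=16: a[fast]=0, fast++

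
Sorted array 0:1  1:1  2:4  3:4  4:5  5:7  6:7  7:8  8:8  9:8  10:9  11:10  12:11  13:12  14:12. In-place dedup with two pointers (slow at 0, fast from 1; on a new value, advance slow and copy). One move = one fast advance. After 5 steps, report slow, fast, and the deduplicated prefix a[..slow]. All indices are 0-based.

(s=0,f=1) a[fast]=1=a[slow] dup → fast++
(s=0,f=2) a[fast]=4≠a[slow]=1 write a[1]=4 → slow++,fast++
(s=1,f=3) a[fast]=4=a[slow] dup → fast++
(s=1,f=4) a[fast]=5≠a[slow]=4 write a[2]=5 → slow++,fast++
(s=2,f=5) a[fast]=7≠a[slow]=5 write a[3]=7 → slow++,fast++

slow=3, fast=6, prefix=[1, 4, 5, 7]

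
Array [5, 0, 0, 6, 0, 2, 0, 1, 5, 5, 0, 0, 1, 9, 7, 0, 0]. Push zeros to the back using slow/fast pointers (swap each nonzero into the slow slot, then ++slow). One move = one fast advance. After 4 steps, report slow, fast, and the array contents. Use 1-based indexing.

slow=3, fast=5, a=[5, 6, 0, 0, 0, 2, 0, 1, 5, 5, 0, 0, 1, 9, 7, 0, 0]

(s=1,f=1) a[fast]=5≠0 swap→a[1]=5 → slow++,fast++
(s=2,f=2) a[fast]=0 → fast++
(s=2,f=3) a[fast]=0 → fast++
(s=2,f=4) a[fast]=6≠0 swap→a[2]=6 → slow++,fast++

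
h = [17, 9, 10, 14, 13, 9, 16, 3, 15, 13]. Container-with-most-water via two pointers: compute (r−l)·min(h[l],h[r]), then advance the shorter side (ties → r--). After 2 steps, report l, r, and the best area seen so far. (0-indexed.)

l=0 r=9: min(17,13)*9=117 best=117 *, r--
l=0 r=8: min(17,15)*8=120 best=120 *, r--

l=0, r=7, best area=120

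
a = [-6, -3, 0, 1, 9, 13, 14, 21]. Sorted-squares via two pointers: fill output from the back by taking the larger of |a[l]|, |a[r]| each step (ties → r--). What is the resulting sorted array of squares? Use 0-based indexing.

l=0 r=7: |-6|<=|21| out[7]=441, r--
l=0 r=6: |-6|<=|14| out[6]=196, r--
l=0 r=5: |-6|<=|13| out[5]=169, r--
l=0 r=4: |-6|<=|9| out[4]=81, r--
l=0 r=3: |-6|>|1| out[3]=36, l++
l=1 r=3: |-3|>|1| out[2]=9, l++
l=2 r=3: |0|<=|1| out[1]=1, r--
l=2 r=2: |0|<=|0| out[0]=0, r--

[0, 1, 9, 36, 81, 169, 196, 441]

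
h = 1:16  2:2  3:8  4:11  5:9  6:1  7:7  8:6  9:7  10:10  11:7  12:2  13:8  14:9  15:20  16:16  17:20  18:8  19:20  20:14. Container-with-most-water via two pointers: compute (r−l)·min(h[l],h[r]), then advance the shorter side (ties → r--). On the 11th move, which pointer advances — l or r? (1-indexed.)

l

l=1 r=20: min(16,14)*19=266 best=266 *, r--
l=1 r=19: min(16,20)*18=288 best=288 *, l++
l=2 r=19: min(2,20)*17=34 best=288, l++
l=3 r=19: min(8,20)*16=128 best=288, l++
l=4 r=19: min(11,20)*15=165 best=288, l++
l=5 r=19: min(9,20)*14=126 best=288, l++
l=6 r=19: min(1,20)*13=13 best=288, l++
l=7 r=19: min(7,20)*12=84 best=288, l++
l=8 r=19: min(6,20)*11=66 best=288, l++
l=9 r=19: min(7,20)*10=70 best=288, l++
l=10 r=19: min(10,20)*9=90 best=288, l++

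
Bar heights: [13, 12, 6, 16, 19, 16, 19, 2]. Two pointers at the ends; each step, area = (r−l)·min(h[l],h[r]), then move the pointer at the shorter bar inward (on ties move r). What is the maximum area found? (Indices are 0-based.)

l=0 r=7: min(13,2)*7=14 best=14 *, r--
l=0 r=6: min(13,19)*6=78 best=78 *, l++
l=1 r=6: min(12,19)*5=60 best=78, l++
l=2 r=6: min(6,19)*4=24 best=78, l++
l=3 r=6: min(16,19)*3=48 best=78, l++
l=4 r=6: min(19,19)*2=38 best=78, r--
l=4 r=5: min(19,16)*1=16 best=78, r--

max area = 78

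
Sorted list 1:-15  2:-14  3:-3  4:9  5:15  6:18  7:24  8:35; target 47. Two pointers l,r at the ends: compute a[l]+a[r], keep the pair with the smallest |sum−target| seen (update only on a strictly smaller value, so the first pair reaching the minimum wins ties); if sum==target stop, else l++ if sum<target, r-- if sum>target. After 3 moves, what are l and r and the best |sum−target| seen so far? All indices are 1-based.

l=1 r=8: -15+35=20 d=27 *, l++
l=2 r=8: -14+35=21 d=26 *, l++
l=3 r=8: -3+35=32 d=15 *, l++

l=4, r=8, best |Δ|=15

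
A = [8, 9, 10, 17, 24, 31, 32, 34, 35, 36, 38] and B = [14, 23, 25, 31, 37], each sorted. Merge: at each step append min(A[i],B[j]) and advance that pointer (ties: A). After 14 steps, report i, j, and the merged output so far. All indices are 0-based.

[i=0,j=0] A[i]=8<=B[j]=14 take 8 → i++
[i=1,j=0] A[i]=9<=B[j]=14 take 9 → i++
[i=2,j=0] A[i]=10<=B[j]=14 take 10 → i++
[i=3,j=0] A[i]=17>B[j]=14 take 14 → j++
[i=3,j=1] A[i]=17<=B[j]=23 take 17 → i++
[i=4,j=1] A[i]=24>B[j]=23 take 23 → j++
[i=4,j=2] A[i]=24<=B[j]=25 take 24 → i++
[i=5,j=2] A[i]=31>B[j]=25 take 25 → j++
[i=5,j=3] A[i]=31<=B[j]=31 take 31 → i++
[i=6,j=3] A[i]=32>B[j]=31 take 31 → j++
[i=6,j=4] A[i]=32<=B[j]=37 take 32 → i++
[i=7,j=4] A[i]=34<=B[j]=37 take 34 → i++
[i=8,j=4] A[i]=35<=B[j]=37 take 35 → i++
[i=9,j=4] A[i]=36<=B[j]=37 take 36 → i++

i=10, j=4, merged so far=[8, 9, 10, 14, 17, 23, 24, 25, 31, 31, 32, 34, 35, 36]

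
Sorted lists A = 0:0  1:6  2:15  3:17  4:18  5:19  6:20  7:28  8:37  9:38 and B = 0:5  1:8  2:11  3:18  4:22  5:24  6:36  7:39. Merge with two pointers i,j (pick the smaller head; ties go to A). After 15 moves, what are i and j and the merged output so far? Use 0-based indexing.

i=8, j=7, merged so far=[0, 5, 6, 8, 11, 15, 17, 18, 18, 19, 20, 22, 24, 28, 36]

[i=0,j=0] A[i]=0<=B[j]=5 take 0 → i++
[i=1,j=0] A[i]=6>B[j]=5 take 5 → j++
[i=1,j=1] A[i]=6<=B[j]=8 take 6 → i++
[i=2,j=1] A[i]=15>B[j]=8 take 8 → j++
[i=2,j=2] A[i]=15>B[j]=11 take 11 → j++
[i=2,j=3] A[i]=15<=B[j]=18 take 15 → i++
[i=3,j=3] A[i]=17<=B[j]=18 take 17 → i++
[i=4,j=3] A[i]=18<=B[j]=18 take 18 → i++
[i=5,j=3] A[i]=19>B[j]=18 take 18 → j++
[i=5,j=4] A[i]=19<=B[j]=22 take 19 → i++
[i=6,j=4] A[i]=20<=B[j]=22 take 20 → i++
[i=7,j=4] A[i]=28>B[j]=22 take 22 → j++
[i=7,j=5] A[i]=28>B[j]=24 take 24 → j++
[i=7,j=6] A[i]=28<=B[j]=36 take 28 → i++
[i=8,j=6] A[i]=37>B[j]=36 take 36 → j++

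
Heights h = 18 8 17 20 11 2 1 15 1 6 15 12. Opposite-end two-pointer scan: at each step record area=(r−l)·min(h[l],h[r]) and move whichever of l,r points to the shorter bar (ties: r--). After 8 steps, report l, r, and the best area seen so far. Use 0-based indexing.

l=0, r=3, best area=150

[0,11] min(18,12)*11=132 best=132 * → r--
[0,10] min(18,15)*10=150 best=150 * → r--
[0,9] min(18,6)*9=54 best=150 → r--
[0,8] min(18,1)*8=8 best=150 → r--
[0,7] min(18,15)*7=105 best=150 → r--
[0,6] min(18,1)*6=6 best=150 → r--
[0,5] min(18,2)*5=10 best=150 → r--
[0,4] min(18,11)*4=44 best=150 → r--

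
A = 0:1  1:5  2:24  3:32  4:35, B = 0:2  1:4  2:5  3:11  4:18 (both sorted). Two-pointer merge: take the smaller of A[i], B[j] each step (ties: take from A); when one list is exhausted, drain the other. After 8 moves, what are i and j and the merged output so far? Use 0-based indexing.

i=0 j=0: A[i]=1<=B[j]=2 take 1, i++
i=1 j=0: A[i]=5>B[j]=2 take 2, j++
i=1 j=1: A[i]=5>B[j]=4 take 4, j++
i=1 j=2: A[i]=5<=B[j]=5 take 5, i++
i=2 j=2: A[i]=24>B[j]=5 take 5, j++
i=2 j=3: A[i]=24>B[j]=11 take 11, j++
i=2 j=4: A[i]=24>B[j]=18 take 18, j++
i=2 j=5: B done, take A[i]=24, i++

i=3, j=5, merged so far=[1, 2, 4, 5, 5, 11, 18, 24]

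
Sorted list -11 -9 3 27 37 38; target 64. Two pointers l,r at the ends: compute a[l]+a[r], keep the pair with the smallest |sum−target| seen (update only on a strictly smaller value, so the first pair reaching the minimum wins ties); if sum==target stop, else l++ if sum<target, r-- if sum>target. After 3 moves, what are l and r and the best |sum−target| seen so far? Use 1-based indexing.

l=4, r=6, best |Δ|=23

l=1 r=6: -11+38=27 d=37 *, l++
l=2 r=6: -9+38=29 d=35 *, l++
l=3 r=6: 3+38=41 d=23 *, l++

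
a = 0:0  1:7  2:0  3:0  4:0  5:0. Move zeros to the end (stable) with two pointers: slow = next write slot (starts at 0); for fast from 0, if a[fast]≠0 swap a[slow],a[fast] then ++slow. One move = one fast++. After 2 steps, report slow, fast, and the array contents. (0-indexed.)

(s=0,f=0) a[fast]=0 → fast++
(s=0,f=1) a[fast]=7≠0 swap→a[0]=7 → slow++,fast++

slow=1, fast=2, a=[7, 0, 0, 0, 0, 0]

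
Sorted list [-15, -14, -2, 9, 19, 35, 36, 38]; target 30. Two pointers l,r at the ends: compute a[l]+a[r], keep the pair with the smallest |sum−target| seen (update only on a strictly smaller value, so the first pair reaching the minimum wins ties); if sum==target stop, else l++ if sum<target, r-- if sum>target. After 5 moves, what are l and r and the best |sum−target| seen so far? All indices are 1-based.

[1,8] -15+38=23 d=7 * → l++
[2,8] -14+38=24 d=6 * → l++
[3,8] -2+38=36 d=6 → r--
[3,7] -2+36=34 d=4 * → r--
[3,6] -2+35=33 d=3 * → r--

l=3, r=5, best |Δ|=3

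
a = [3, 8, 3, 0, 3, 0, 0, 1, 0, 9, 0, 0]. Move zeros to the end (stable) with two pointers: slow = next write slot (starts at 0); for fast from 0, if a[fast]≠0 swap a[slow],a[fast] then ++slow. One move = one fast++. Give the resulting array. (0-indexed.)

[3, 8, 3, 3, 1, 9, 0, 0, 0, 0, 0, 0]

slow=0 fast=0: a[fast]=3≠0 swap→a[0]=3, slow++,fast++
slow=1 fast=1: a[fast]=8≠0 swap→a[1]=8, slow++,fast++
slow=2 fast=2: a[fast]=3≠0 swap→a[2]=3, slow++,fast++
slow=3 fast=3: a[fast]=0, fast++
slow=3 fast=4: a[fast]=3≠0 swap→a[3]=3, slow++,fast++
slow=4 fast=5: a[fast]=0, fast++
slow=4 fast=6: a[fast]=0, fast++
slow=4 fast=7: a[fast]=1≠0 swap→a[4]=1, slow++,fast++
slow=5 fast=8: a[fast]=0, fast++
slow=5 fast=9: a[fast]=9≠0 swap→a[5]=9, slow++,fast++
slow=6 fast=10: a[fast]=0, fast++
slow=6 fast=11: a[fast]=0, fast++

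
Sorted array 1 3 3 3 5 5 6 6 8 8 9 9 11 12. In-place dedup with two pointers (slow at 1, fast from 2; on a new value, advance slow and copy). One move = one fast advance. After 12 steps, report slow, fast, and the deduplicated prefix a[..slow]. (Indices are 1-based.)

slow=7, fast=14, prefix=[1, 3, 5, 6, 8, 9, 11]

slow=1 fast=2: a[fast]=3≠a[slow]=1 write a[2]=3, slow++,fast++
slow=2 fast=3: a[fast]=3=a[slow] dup, fast++
slow=2 fast=4: a[fast]=3=a[slow] dup, fast++
slow=2 fast=5: a[fast]=5≠a[slow]=3 write a[3]=5, slow++,fast++
slow=3 fast=6: a[fast]=5=a[slow] dup, fast++
slow=3 fast=7: a[fast]=6≠a[slow]=5 write a[4]=6, slow++,fast++
slow=4 fast=8: a[fast]=6=a[slow] dup, fast++
slow=4 fast=9: a[fast]=8≠a[slow]=6 write a[5]=8, slow++,fast++
slow=5 fast=10: a[fast]=8=a[slow] dup, fast++
slow=5 fast=11: a[fast]=9≠a[slow]=8 write a[6]=9, slow++,fast++
slow=6 fast=12: a[fast]=9=a[slow] dup, fast++
slow=6 fast=13: a[fast]=11≠a[slow]=9 write a[7]=11, slow++,fast++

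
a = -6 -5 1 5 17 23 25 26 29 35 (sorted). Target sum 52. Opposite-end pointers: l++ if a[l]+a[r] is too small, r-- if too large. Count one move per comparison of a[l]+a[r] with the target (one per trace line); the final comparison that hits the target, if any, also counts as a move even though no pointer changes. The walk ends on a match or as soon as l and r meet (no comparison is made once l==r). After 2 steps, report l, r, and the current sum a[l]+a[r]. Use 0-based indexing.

l=0 r=9: -6+35=29 <52, l++
l=1 r=9: -5+35=30 <52, l++

l=2, r=9, sum=36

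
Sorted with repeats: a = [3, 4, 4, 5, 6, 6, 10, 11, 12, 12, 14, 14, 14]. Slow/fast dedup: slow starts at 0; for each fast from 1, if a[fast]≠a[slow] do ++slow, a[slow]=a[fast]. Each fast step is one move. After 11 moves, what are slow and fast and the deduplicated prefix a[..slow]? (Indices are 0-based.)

slow=7, fast=12, prefix=[3, 4, 5, 6, 10, 11, 12, 14]

(s=0,f=1) a[fast]=4≠a[slow]=3 write a[1]=4 → slow++,fast++
(s=1,f=2) a[fast]=4=a[slow] dup → fast++
(s=1,f=3) a[fast]=5≠a[slow]=4 write a[2]=5 → slow++,fast++
(s=2,f=4) a[fast]=6≠a[slow]=5 write a[3]=6 → slow++,fast++
(s=3,f=5) a[fast]=6=a[slow] dup → fast++
(s=3,f=6) a[fast]=10≠a[slow]=6 write a[4]=10 → slow++,fast++
(s=4,f=7) a[fast]=11≠a[slow]=10 write a[5]=11 → slow++,fast++
(s=5,f=8) a[fast]=12≠a[slow]=11 write a[6]=12 → slow++,fast++
(s=6,f=9) a[fast]=12=a[slow] dup → fast++
(s=6,f=10) a[fast]=14≠a[slow]=12 write a[7]=14 → slow++,fast++
(s=7,f=11) a[fast]=14=a[slow] dup → fast++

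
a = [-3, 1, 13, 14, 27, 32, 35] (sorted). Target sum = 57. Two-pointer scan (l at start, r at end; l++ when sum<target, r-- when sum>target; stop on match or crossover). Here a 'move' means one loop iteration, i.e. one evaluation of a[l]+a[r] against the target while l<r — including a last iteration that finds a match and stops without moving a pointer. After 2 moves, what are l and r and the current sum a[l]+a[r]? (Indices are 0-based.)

[0,6] -3+35=32 <57 → l++
[1,6] 1+35=36 <57 → l++

l=2, r=6, sum=48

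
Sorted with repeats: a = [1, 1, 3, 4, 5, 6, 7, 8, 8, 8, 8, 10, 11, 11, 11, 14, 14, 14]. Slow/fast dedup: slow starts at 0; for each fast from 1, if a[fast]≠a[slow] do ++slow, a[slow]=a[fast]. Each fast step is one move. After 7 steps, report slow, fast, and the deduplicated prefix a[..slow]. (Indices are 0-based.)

slow=6, fast=8, prefix=[1, 3, 4, 5, 6, 7, 8]

(s=0,f=1) a[fast]=1=a[slow] dup → fast++
(s=0,f=2) a[fast]=3≠a[slow]=1 write a[1]=3 → slow++,fast++
(s=1,f=3) a[fast]=4≠a[slow]=3 write a[2]=4 → slow++,fast++
(s=2,f=4) a[fast]=5≠a[slow]=4 write a[3]=5 → slow++,fast++
(s=3,f=5) a[fast]=6≠a[slow]=5 write a[4]=6 → slow++,fast++
(s=4,f=6) a[fast]=7≠a[slow]=6 write a[5]=7 → slow++,fast++
(s=5,f=7) a[fast]=8≠a[slow]=7 write a[6]=8 → slow++,fast++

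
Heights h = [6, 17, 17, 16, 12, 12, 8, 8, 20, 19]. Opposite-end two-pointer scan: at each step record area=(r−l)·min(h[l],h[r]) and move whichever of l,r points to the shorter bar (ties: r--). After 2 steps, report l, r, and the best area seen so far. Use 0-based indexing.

l=0 r=9: min(6,19)*9=54 best=54 *, l++
l=1 r=9: min(17,19)*8=136 best=136 *, l++

l=2, r=9, best area=136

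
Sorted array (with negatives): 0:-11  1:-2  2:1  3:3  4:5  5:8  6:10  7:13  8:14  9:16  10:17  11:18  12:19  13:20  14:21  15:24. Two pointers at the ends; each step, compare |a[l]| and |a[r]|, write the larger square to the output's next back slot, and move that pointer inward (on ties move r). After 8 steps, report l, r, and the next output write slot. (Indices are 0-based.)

[0,15] |-11|<=|24| out[15]=576 → r--
[0,14] |-11|<=|21| out[14]=441 → r--
[0,13] |-11|<=|20| out[13]=400 → r--
[0,12] |-11|<=|19| out[12]=361 → r--
[0,11] |-11|<=|18| out[11]=324 → r--
[0,10] |-11|<=|17| out[10]=289 → r--
[0,9] |-11|<=|16| out[9]=256 → r--
[0,8] |-11|<=|14| out[8]=196 → r--

l=0, r=7, next write slot=7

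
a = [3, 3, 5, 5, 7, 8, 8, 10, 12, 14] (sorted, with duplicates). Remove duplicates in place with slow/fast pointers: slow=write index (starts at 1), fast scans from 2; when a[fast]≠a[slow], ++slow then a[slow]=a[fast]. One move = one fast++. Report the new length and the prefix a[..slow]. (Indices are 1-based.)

length 7; prefix = [3, 5, 7, 8, 10, 12, 14]

slow=1 fast=2: a[fast]=3=a[slow] dup, fast++
slow=1 fast=3: a[fast]=5≠a[slow]=3 write a[2]=5, slow++,fast++
slow=2 fast=4: a[fast]=5=a[slow] dup, fast++
slow=2 fast=5: a[fast]=7≠a[slow]=5 write a[3]=7, slow++,fast++
slow=3 fast=6: a[fast]=8≠a[slow]=7 write a[4]=8, slow++,fast++
slow=4 fast=7: a[fast]=8=a[slow] dup, fast++
slow=4 fast=8: a[fast]=10≠a[slow]=8 write a[5]=10, slow++,fast++
slow=5 fast=9: a[fast]=12≠a[slow]=10 write a[6]=12, slow++,fast++
slow=6 fast=10: a[fast]=14≠a[slow]=12 write a[7]=14, slow++,fast++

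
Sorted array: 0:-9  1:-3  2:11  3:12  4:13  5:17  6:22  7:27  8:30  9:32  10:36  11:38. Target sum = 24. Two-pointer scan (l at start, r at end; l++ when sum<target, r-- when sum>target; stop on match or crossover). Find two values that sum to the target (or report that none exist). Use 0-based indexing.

[0,11] -9+38=29 >24 → r--
[0,10] -9+36=27 >24 → r--
[0,9] -9+32=23 <24 → l++
[1,9] -3+32=29 >24 → r--
[1,8] -3+30=27 >24 → r--
[1,7] -3+27=24 → found

(-3, 27)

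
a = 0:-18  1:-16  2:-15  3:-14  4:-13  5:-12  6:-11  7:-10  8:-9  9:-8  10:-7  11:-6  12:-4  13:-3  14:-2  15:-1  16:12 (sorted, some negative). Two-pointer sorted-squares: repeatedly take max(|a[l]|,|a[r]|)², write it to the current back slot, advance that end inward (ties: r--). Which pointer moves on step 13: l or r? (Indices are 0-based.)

l

[0,16] |-18|>|12| out[16]=324 → l++
[1,16] |-16|>|12| out[15]=256 → l++
[2,16] |-15|>|12| out[14]=225 → l++
[3,16] |-14|>|12| out[13]=196 → l++
[4,16] |-13|>|12| out[12]=169 → l++
[5,16] |-12|<=|12| out[11]=144 → r--
[5,15] |-12|>|-1| out[10]=144 → l++
[6,15] |-11|>|-1| out[9]=121 → l++
[7,15] |-10|>|-1| out[8]=100 → l++
[8,15] |-9|>|-1| out[7]=81 → l++
[9,15] |-8|>|-1| out[6]=64 → l++
[10,15] |-7|>|-1| out[5]=49 → l++
[11,15] |-6|>|-1| out[4]=36 → l++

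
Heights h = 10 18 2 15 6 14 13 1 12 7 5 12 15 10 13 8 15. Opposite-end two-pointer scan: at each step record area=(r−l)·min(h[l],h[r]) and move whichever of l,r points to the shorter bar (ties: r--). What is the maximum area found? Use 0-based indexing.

l=0 r=16: min(10,15)*16=160 best=160 *, l++
l=1 r=16: min(18,15)*15=225 best=225 *, r--
l=1 r=15: min(18,8)*14=112 best=225, r--
l=1 r=14: min(18,13)*13=169 best=225, r--
l=1 r=13: min(18,10)*12=120 best=225, r--
l=1 r=12: min(18,15)*11=165 best=225, r--
l=1 r=11: min(18,12)*10=120 best=225, r--
l=1 r=10: min(18,5)*9=45 best=225, r--
l=1 r=9: min(18,7)*8=56 best=225, r--
l=1 r=8: min(18,12)*7=84 best=225, r--
l=1 r=7: min(18,1)*6=6 best=225, r--
l=1 r=6: min(18,13)*5=65 best=225, r--
l=1 r=5: min(18,14)*4=56 best=225, r--
l=1 r=4: min(18,6)*3=18 best=225, r--
l=1 r=3: min(18,15)*2=30 best=225, r--
l=1 r=2: min(18,2)*1=2 best=225, r--

max area = 225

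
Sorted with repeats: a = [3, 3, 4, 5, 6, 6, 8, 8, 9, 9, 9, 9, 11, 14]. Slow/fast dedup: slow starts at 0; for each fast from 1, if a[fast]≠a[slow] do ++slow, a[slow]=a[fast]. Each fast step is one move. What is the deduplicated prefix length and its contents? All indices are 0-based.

length 8; prefix = [3, 4, 5, 6, 8, 9, 11, 14]

(s=0,f=1) a[fast]=3=a[slow] dup → fast++
(s=0,f=2) a[fast]=4≠a[slow]=3 write a[1]=4 → slow++,fast++
(s=1,f=3) a[fast]=5≠a[slow]=4 write a[2]=5 → slow++,fast++
(s=2,f=4) a[fast]=6≠a[slow]=5 write a[3]=6 → slow++,fast++
(s=3,f=5) a[fast]=6=a[slow] dup → fast++
(s=3,f=6) a[fast]=8≠a[slow]=6 write a[4]=8 → slow++,fast++
(s=4,f=7) a[fast]=8=a[slow] dup → fast++
(s=4,f=8) a[fast]=9≠a[slow]=8 write a[5]=9 → slow++,fast++
(s=5,f=9) a[fast]=9=a[slow] dup → fast++
(s=5,f=10) a[fast]=9=a[slow] dup → fast++
(s=5,f=11) a[fast]=9=a[slow] dup → fast++
(s=5,f=12) a[fast]=11≠a[slow]=9 write a[6]=11 → slow++,fast++
(s=6,f=13) a[fast]=14≠a[slow]=11 write a[7]=14 → slow++,fast++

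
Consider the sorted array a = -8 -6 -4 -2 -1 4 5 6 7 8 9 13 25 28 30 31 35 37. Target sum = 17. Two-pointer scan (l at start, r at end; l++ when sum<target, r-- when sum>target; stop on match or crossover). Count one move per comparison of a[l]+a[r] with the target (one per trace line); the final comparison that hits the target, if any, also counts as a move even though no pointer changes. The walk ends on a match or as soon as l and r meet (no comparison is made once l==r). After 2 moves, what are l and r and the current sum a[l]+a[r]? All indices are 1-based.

l=1 r=18: -8+37=29 >17, r--
l=1 r=17: -8+35=27 >17, r--

l=1, r=16, sum=23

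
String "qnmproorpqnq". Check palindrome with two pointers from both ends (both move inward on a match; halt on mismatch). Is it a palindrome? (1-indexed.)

l=1 r=12: 'q'=='q', l++,r--
l=2 r=11: 'n'=='n', l++,r--
l=3 r=10: 'm'!='q', stop

not a palindrome (mismatch at 3,10)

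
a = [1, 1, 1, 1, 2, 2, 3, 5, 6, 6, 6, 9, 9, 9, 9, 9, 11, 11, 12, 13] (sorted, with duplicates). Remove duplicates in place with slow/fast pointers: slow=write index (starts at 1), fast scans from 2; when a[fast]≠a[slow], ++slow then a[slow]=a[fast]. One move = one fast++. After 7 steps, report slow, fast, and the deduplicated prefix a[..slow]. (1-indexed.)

slow=1 fast=2: a[fast]=1=a[slow] dup, fast++
slow=1 fast=3: a[fast]=1=a[slow] dup, fast++
slow=1 fast=4: a[fast]=1=a[slow] dup, fast++
slow=1 fast=5: a[fast]=2≠a[slow]=1 write a[2]=2, slow++,fast++
slow=2 fast=6: a[fast]=2=a[slow] dup, fast++
slow=2 fast=7: a[fast]=3≠a[slow]=2 write a[3]=3, slow++,fast++
slow=3 fast=8: a[fast]=5≠a[slow]=3 write a[4]=5, slow++,fast++

slow=4, fast=9, prefix=[1, 2, 3, 5]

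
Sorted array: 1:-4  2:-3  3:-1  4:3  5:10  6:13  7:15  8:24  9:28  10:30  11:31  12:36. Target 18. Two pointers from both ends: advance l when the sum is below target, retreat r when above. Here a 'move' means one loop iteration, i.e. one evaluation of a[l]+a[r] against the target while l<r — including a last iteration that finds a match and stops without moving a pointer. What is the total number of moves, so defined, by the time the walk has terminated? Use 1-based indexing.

9 moves

[1,12] -4+36=32 >18 → r--
[1,11] -4+31=27 >18 → r--
[1,10] -4+30=26 >18 → r--
[1,9] -4+28=24 >18 → r--
[1,8] -4+24=20 >18 → r--
[1,7] -4+15=11 <18 → l++
[2,7] -3+15=12 <18 → l++
[3,7] -1+15=14 <18 → l++
[4,7] 3+15=18 → found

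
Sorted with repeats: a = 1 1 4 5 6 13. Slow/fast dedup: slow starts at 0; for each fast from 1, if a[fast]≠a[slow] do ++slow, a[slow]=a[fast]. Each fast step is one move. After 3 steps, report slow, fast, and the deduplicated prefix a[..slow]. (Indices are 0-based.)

slow=2, fast=4, prefix=[1, 4, 5]

slow=0 fast=1: a[fast]=1=a[slow] dup, fast++
slow=0 fast=2: a[fast]=4≠a[slow]=1 write a[1]=4, slow++,fast++
slow=1 fast=3: a[fast]=5≠a[slow]=4 write a[2]=5, slow++,fast++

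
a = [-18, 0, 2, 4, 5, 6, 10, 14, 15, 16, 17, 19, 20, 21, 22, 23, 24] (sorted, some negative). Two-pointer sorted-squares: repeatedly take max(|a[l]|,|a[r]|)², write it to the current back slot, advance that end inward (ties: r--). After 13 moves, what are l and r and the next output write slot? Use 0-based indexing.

l=1, r=4, next write slot=3

[0,16] |-18|<=|24| out[16]=576 → r--
[0,15] |-18|<=|23| out[15]=529 → r--
[0,14] |-18|<=|22| out[14]=484 → r--
[0,13] |-18|<=|21| out[13]=441 → r--
[0,12] |-18|<=|20| out[12]=400 → r--
[0,11] |-18|<=|19| out[11]=361 → r--
[0,10] |-18|>|17| out[10]=324 → l++
[1,10] |0|<=|17| out[9]=289 → r--
[1,9] |0|<=|16| out[8]=256 → r--
[1,8] |0|<=|15| out[7]=225 → r--
[1,7] |0|<=|14| out[6]=196 → r--
[1,6] |0|<=|10| out[5]=100 → r--
[1,5] |0|<=|6| out[4]=36 → r--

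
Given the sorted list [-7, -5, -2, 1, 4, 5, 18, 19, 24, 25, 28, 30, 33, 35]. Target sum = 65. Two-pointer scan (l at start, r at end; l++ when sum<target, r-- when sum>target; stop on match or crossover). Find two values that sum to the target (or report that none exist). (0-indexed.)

l=0 r=13: -7+35=28 <65, l++
l=1 r=13: -5+35=30 <65, l++
l=2 r=13: -2+35=33 <65, l++
l=3 r=13: 1+35=36 <65, l++
l=4 r=13: 4+35=39 <65, l++
l=5 r=13: 5+35=40 <65, l++
l=6 r=13: 18+35=53 <65, l++
l=7 r=13: 19+35=54 <65, l++
l=8 r=13: 24+35=59 <65, l++
l=9 r=13: 25+35=60 <65, l++
l=10 r=13: 28+35=63 <65, l++
l=11 r=13: 30+35=65, found

(30, 35)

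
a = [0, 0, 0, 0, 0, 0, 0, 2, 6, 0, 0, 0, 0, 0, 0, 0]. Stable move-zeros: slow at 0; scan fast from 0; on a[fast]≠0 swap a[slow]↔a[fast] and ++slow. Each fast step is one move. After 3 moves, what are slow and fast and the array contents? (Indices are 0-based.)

slow=0 fast=0: a[fast]=0, fast++
slow=0 fast=1: a[fast]=0, fast++
slow=0 fast=2: a[fast]=0, fast++

slow=0, fast=3, a=[0, 0, 0, 0, 0, 0, 0, 2, 6, 0, 0, 0, 0, 0, 0, 0]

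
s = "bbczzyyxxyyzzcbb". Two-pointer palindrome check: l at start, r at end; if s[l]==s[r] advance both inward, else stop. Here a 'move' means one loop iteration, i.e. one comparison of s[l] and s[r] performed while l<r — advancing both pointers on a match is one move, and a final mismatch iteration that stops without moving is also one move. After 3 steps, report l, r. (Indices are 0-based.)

l=3, r=12

[0,15] 'b'=='b' → l++,r--
[1,14] 'b'=='b' → l++,r--
[2,13] 'c'=='c' → l++,r--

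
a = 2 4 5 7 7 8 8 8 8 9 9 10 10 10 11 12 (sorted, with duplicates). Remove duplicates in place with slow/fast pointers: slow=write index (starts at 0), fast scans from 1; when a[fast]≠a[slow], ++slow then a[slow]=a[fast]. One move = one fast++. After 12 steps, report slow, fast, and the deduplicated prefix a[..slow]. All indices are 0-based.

slow=6, fast=13, prefix=[2, 4, 5, 7, 8, 9, 10]

(s=0,f=1) a[fast]=4≠a[slow]=2 write a[1]=4 → slow++,fast++
(s=1,f=2) a[fast]=5≠a[slow]=4 write a[2]=5 → slow++,fast++
(s=2,f=3) a[fast]=7≠a[slow]=5 write a[3]=7 → slow++,fast++
(s=3,f=4) a[fast]=7=a[slow] dup → fast++
(s=3,f=5) a[fast]=8≠a[slow]=7 write a[4]=8 → slow++,fast++
(s=4,f=6) a[fast]=8=a[slow] dup → fast++
(s=4,f=7) a[fast]=8=a[slow] dup → fast++
(s=4,f=8) a[fast]=8=a[slow] dup → fast++
(s=4,f=9) a[fast]=9≠a[slow]=8 write a[5]=9 → slow++,fast++
(s=5,f=10) a[fast]=9=a[slow] dup → fast++
(s=5,f=11) a[fast]=10≠a[slow]=9 write a[6]=10 → slow++,fast++
(s=6,f=12) a[fast]=10=a[slow] dup → fast++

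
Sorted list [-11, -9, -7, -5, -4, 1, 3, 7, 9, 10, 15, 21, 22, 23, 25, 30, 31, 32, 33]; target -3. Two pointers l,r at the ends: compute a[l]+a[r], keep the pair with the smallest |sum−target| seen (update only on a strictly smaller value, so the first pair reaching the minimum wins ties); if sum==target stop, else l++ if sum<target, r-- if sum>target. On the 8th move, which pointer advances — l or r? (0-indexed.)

[0,18] -11+33=22 d=25 * → r--
[0,17] -11+32=21 d=24 * → r--
[0,16] -11+31=20 d=23 * → r--
[0,15] -11+30=19 d=22 * → r--
[0,14] -11+25=14 d=17 * → r--
[0,13] -11+23=12 d=15 * → r--
[0,12] -11+22=11 d=14 * → r--
[0,11] -11+21=10 d=13 * → r--

r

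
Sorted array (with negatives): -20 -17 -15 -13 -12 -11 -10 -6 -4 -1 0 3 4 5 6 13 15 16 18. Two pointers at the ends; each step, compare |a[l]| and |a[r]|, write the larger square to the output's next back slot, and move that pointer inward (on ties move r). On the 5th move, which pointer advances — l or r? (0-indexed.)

r

l=0 r=18: |-20|>|18| out[18]=400, l++
l=1 r=18: |-17|<=|18| out[17]=324, r--
l=1 r=17: |-17|>|16| out[16]=289, l++
l=2 r=17: |-15|<=|16| out[15]=256, r--
l=2 r=16: |-15|<=|15| out[14]=225, r--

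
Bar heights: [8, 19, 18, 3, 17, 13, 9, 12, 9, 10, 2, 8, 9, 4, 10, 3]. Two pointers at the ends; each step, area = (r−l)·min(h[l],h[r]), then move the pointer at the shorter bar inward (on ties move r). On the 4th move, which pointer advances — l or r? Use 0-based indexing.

l=0 r=15: min(8,3)*15=45 best=45 *, r--
l=0 r=14: min(8,10)*14=112 best=112 *, l++
l=1 r=14: min(19,10)*13=130 best=130 *, r--
l=1 r=13: min(19,4)*12=48 best=130, r--

r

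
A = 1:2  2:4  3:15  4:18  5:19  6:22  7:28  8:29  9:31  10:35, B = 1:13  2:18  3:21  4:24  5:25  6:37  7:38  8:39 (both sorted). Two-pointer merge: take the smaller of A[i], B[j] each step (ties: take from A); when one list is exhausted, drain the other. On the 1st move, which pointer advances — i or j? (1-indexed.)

i=1 j=1: A[i]=2<=B[j]=13 take 2, i++

i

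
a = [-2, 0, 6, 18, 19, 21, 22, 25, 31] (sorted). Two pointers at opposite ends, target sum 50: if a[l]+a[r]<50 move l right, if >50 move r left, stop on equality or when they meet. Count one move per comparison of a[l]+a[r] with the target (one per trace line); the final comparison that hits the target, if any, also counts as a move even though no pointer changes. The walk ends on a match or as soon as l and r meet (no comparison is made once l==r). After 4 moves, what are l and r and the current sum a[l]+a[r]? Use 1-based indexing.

l=5, r=9, sum=50

l=1 r=9: -2+31=29 <50, l++
l=2 r=9: 0+31=31 <50, l++
l=3 r=9: 6+31=37 <50, l++
l=4 r=9: 18+31=49 <50, l++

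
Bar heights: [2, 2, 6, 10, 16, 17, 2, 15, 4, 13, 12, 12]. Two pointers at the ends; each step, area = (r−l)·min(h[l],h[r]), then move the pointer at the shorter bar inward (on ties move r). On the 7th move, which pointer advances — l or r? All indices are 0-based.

r

[0,11] min(2,12)*11=22 best=22 * → l++
[1,11] min(2,12)*10=20 best=22 → l++
[2,11] min(6,12)*9=54 best=54 * → l++
[3,11] min(10,12)*8=80 best=80 * → l++
[4,11] min(16,12)*7=84 best=84 * → r--
[4,10] min(16,12)*6=72 best=84 → r--
[4,9] min(16,13)*5=65 best=84 → r--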